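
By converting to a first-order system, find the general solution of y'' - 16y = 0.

y(t) = C_1e^(-4t) + C_2e^(4t)

Let x_1 = y, x_2 = y'. Then x_1' = x_2 and x_2' = 16x_1.
A = [[0,1],[16,0]]; det(A-λI) = λ^2 - 16.
Eigenvalues λ = -4, 4 with eigenvectors (1,-4), (1,4).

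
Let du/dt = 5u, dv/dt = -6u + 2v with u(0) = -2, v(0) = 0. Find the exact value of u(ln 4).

A = [[5,0],[-6,2]]; eigenvalues λ = 5, 2.
Eigenvectors: (-1,2) for λ=5, (0,1) for λ=2.
From the initial condition, c_1 = 2, c_2 = -4.
u(ln 4) = (2)(4^5)(-1) + (-4)(4^2)(0) = -2048.

-2048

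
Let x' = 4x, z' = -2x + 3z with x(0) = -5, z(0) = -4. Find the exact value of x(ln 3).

-405

A = [[4,0],[-2,3]]; eigenvalues λ = 3, 4.
Eigenvectors: (0,1) for λ=3, (-1,2) for λ=4.
From the initial condition, c_1 = -14, c_2 = 5.
x(ln 3) = (-14)(3^3)(0) + (5)(3^4)(-1) = -405.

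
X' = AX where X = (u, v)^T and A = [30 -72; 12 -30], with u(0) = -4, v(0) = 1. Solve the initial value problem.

Coefficient matrix A = [[30, -72], [12, -30]].
Characteristic polynomial det(A - λI) = λ^2 - 36 = 0.
Eigenvalues λ = 6, -6.
For λ=6: (A-λI) row 1 is [24, -72], so an eigenvector is (-3, -1).
For λ=-6: (A-λI) row 1 is [36, -72], so an eigenvector is (2, 1).
General solution: C_1e^(6t)(-3,-1) + C_2e^(-6t)(2,1).
Applying u(0)=-4, v(0)=1 gives C_1=6, C_2=7.

u(t) = -18e^(6t) + 14e^(-6t), v(t) = -6e^(6t) + 7e^(-6t)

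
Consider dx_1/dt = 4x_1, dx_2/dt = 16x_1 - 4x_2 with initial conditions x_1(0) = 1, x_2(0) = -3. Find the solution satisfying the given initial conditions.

Coefficient matrix A = [[4, 0], [16, -4]].
Characteristic polynomial det(A - λI) = λ^2 - 16 = 0.
Eigenvalues λ = 4, -4.
For λ=4: (A-λI) row 2 is [16, -8], so an eigenvector is (-1, -2).
For λ=-4: (A-λI) row 1 is [8, 0], so an eigenvector is (0, -1).
General solution: K_1e^(4t)(-1,-2) + K_2e^(-4t)(0,-1).
Applying x_1(0)=1, x_2(0)=-3 gives K_1=-1, K_2=5.

x_1(t) = e^(4t), x_2(t) = 2e^(4t) - 5e^(-4t)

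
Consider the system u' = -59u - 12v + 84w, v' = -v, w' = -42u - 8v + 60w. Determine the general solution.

u(t) = -3C_1e^(-3t) - 6C_2e^(-t) - 4C_3e^(4t), v(t) = C_2e^(-t), w(t) = -2C_1e^(-3t) - 4C_2e^(-t) - 3C_3e^(4t)

Coefficient matrix A = [[-59, -12, 84], [0, -1, 0], [-42, -8, 60]].
det(A - λI) = 0 gives eigenvalues λ = -3, -1, 4.
For λ=-3: eigenvector (-3,0,-2).
For λ=-1: eigenvector (-6,1,-4).
For λ=4: eigenvector (-4,0,-3).
General solution: C_1e^(-3t)(-3,0,-2) + C_2e^(-t)(-6,1,-4) + C_3e^(4t)(-4,0,-3).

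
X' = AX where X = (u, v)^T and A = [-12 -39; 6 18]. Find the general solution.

Coefficient matrix A = [[-12, -39], [6, 18]].
Characteristic polynomial det(A - λI) = λ^2 - 6λ + 18 = 0.
Eigenvalues λ = 3 ± 3i (complex conjugate pair).
For λ=3+3i: an eigenvector is (-2,1) - i(-3,1) = (-2 + 3i, 1 - i).
A real fundamental pair from Re and Im of e^((3+3i)t)v: X_1 = e^(3t)(cos(3t)·(-2,1) + sin(3t)·(-3,1)), X_2 = e^(3t)(sin(3t)·(-2,1) - cos(3t)·(-3,1)).
General solution: K_1X_1 + K_2X_2.

u(t) = -3K_1e^(3t)sin(3t) - 2K_1e^(3t)cos(3t) - 2K_2e^(3t)sin(3t) + 3K_2e^(3t)cos(3t), v(t) = K_1e^(3t)sin(3t) + K_1e^(3t)cos(3t) + K_2e^(3t)sin(3t) - K_2e^(3t)cos(3t)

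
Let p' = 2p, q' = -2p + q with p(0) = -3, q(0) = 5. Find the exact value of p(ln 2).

-12

A = [[2,0],[-2,1]]; eigenvalues λ = 1, 2.
Eigenvectors: (0,1) for λ=1, (-1,2) for λ=2.
From the initial condition, c_1 = -1, c_2 = 3.
p(ln 2) = (-1)(2^1)(0) + (3)(2^2)(-1) = -12.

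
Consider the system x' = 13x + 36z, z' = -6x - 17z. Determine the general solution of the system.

Coefficient matrix A = [[13, 36], [-6, -17]].
Characteristic polynomial det(A - λI) = λ^2 + 4λ - 5 = 0.
Eigenvalues λ = -5, 1.
For λ=-5: (A-λI) row 1 is [18, 36], so an eigenvector is (-2, 1).
For λ=1: (A-λI) row 1 is [12, 36], so an eigenvector is (-3, 1).
General solution: c_1e^(-5t)(-2,1) + c_2e^(t)(-3,1).

x(t) = -2c_1e^(-5t) - 3c_2e^(t), z(t) = c_1e^(-5t) + c_2e^(t)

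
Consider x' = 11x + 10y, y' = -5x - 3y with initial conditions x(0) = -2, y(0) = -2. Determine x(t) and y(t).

Coefficient matrix A = [[11, 10], [-5, -3]].
Characteristic polynomial det(A - λI) = λ^2 - 8λ + 17 = 0.
Eigenvalues λ = 4 ± i (complex conjugate pair).
For λ=4+i: an eigenvector is (1,-1) - i(-3,2) = (1 + 3i, -1 - 2i).
A real fundamental pair from Re and Im of e^((4+i)t)v: X_1 = e^(4t)(cos(t)·(1,-1) + sin(t)·(-3,2)), X_2 = e^(4t)(sin(t)·(1,-1) - cos(t)·(-3,2)).
General solution: c_1X_1 + c_2X_2.
Applying x(0)=-2, y(0)=-2 gives c_1=10, c_2=-4.

x(t) = -34e^(4t)sin(t) - 2e^(4t)cos(t), y(t) = 24e^(4t)sin(t) - 2e^(4t)cos(t)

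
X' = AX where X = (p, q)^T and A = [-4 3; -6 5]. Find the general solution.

p(t) = C_1e^(2t) - C_2e^(-t), q(t) = 2C_1e^(2t) - C_2e^(-t)

Coefficient matrix A = [[-4, 3], [-6, 5]].
Characteristic polynomial det(A - λI) = λ^2 - λ - 2 = 0.
Eigenvalues λ = 2, -1.
For λ=2: (A-λI) row 1 is [-6, 3], so an eigenvector is (1, 2).
For λ=-1: (A-λI) row 1 is [-3, 3], so an eigenvector is (-1, -1).
General solution: C_1e^(2t)(1,2) + C_2e^(-t)(-1,-1).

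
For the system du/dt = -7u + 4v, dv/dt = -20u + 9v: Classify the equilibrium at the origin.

unstable spiral

A = [[-7,4],[-20,9]]; det(A-λI) = λ^2 - 2λ + 17.
λ = 1 ± 4i: positive real part.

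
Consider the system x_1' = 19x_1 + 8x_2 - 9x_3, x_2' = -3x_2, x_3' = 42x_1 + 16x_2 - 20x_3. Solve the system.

x_1(t) = C_1e^(t) - 2C_2e^(-3t) + 3C_3e^(-2t), x_2(t) = C_2e^(-3t), x_3(t) = 2C_1e^(t) - 4C_2e^(-3t) + 7C_3e^(-2t)

Coefficient matrix A = [[19, 8, -9], [0, -3, 0], [42, 16, -20]].
det(A - λI) = 0 gives eigenvalues λ = 1, -3, -2.
For λ=1: eigenvector (1,0,2).
For λ=-3: eigenvector (-2,1,-4).
For λ=-2: eigenvector (3,0,7).
General solution: C_1e^(t)(1,0,2) + C_2e^(-3t)(-2,1,-4) + C_3e^(-2t)(3,0,7).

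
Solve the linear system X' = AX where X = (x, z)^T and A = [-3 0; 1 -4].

Coefficient matrix A = [[-3, 0], [1, -4]].
Characteristic polynomial det(A - λI) = λ^2 + 7λ + 12 = 0.
Eigenvalues λ = -4, -3.
For λ=-4: (A-λI) row 1 is [1, 0], so an eigenvector is (0, -1).
For λ=-3: (A-λI) row 2 is [1, -1], so an eigenvector is (1, 1).
General solution: K_1e^(-4t)(0,-1) + K_2e^(-3t)(1,1).

x(t) = K_2e^(-3t), z(t) = -K_1e^(-4t) + K_2e^(-3t)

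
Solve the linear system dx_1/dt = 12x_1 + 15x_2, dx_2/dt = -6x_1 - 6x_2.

Coefficient matrix A = [[12, 15], [-6, -6]].
Characteristic polynomial det(A - λI) = λ^2 - 6λ + 18 = 0.
Eigenvalues λ = 3 ± 3i (complex conjugate pair).
For λ=3+3i: an eigenvector is (-2,1) - i(-1,1) = (-2 + i, 1 - i).
A real fundamental pair from Re and Im of e^((3+3i)t)v: X_1 = e^(3t)(cos(3t)·(-2,1) + sin(3t)·(-1,1)), X_2 = e^(3t)(sin(3t)·(-2,1) - cos(3t)·(-1,1)).
General solution: c_1X_1 + c_2X_2.

x_1(t) = -c_1e^(3t)sin(3t) - 2c_1e^(3t)cos(3t) - 2c_2e^(3t)sin(3t) + c_2e^(3t)cos(3t), x_2(t) = c_1e^(3t)sin(3t) + c_1e^(3t)cos(3t) + c_2e^(3t)sin(3t) - c_2e^(3t)cos(3t)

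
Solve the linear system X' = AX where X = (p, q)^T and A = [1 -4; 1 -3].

Coefficient matrix A = [[1, -4], [1, -3]].
Characteristic polynomial det(A - λI) = λ^2 + 2λ + 1 = 0.
Single eigenvalue λ = -1 with algebraic multiplicity 2.
Eigenvector v = (-2,-1); generalized eigenvector w with (A-λI)w=v is (-3,-1).
General solution: e^(-t)[C_1·v + C_2·(t·v + w)].

p(t) = -2C_1e^(-t) - 2C_2te^(-t) - 3C_2e^(-t), q(t) = -C_1e^(-t) - C_2te^(-t) - C_2e^(-t)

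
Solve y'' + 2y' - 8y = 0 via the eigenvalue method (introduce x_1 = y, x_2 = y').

y(t) = c_1e^(-4t) + c_2e^(2t)

Let x_1 = y, x_2 = y'. Then x_1' = x_2 and x_2' = 8x_1 - 2x_2.
A = [[0,1],[8,-2]]; det(A-λI) = λ^2 + 2λ - 8.
Eigenvalues λ = -4, 2 with eigenvectors (1,-4), (1,2).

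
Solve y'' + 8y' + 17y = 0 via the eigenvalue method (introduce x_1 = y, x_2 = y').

y(t) = c_1e^(-4t)cos(t) + c_2e^(-4t)sin(t)

Let x_1 = y, x_2 = y'. Then x_1' = x_2 and x_2' = -17x_1 - 8x_2.
A = [[0,1],[-17,-8]]; det(A-λI) = λ^2 + 8λ + 17.
Eigenvalues λ = -4 ± i.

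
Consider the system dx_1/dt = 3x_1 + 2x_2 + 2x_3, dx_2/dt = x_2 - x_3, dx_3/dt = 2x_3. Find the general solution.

x_1(t) = K_1e^(3t) - K_2e^(t), x_2(t) = K_2e^(t) - K_3e^(2t), x_3(t) = K_3e^(2t)

Coefficient matrix A = [[3, 2, 2], [0, 1, -1], [0, 0, 2]].
det(A - λI) = 0 gives eigenvalues λ = 3, 1, 2.
For λ=3: eigenvector (1,0,0).
For λ=1: eigenvector (-1,1,0).
For λ=2: eigenvector (0,-1,1).
General solution: K_1e^(3t)(1,0,0) + K_2e^(t)(-1,1,0) + K_3e^(2t)(0,-1,1).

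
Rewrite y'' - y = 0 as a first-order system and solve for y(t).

y(t) = K_1e^(-t) + K_2e^(t)

Let x_1 = y, x_2 = y'. Then x_1' = x_2 and x_2' = x_1.
A = [[0,1],[1,0]]; det(A-λI) = λ^2 - 1.
Eigenvalues λ = -1, 1 with eigenvectors (1,-1), (1,1).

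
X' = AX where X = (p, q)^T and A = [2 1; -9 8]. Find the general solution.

Coefficient matrix A = [[2, 1], [-9, 8]].
Characteristic polynomial det(A - λI) = λ^2 - 10λ + 25 = 0.
Single eigenvalue λ = 5 with algebraic multiplicity 2.
Eigenvector v = (-1,-3); generalized eigenvector w with (A-λI)w=v is (0,-1).
General solution: e^(5t)[c_1·v + c_2·(t·v + w)].

p(t) = -c_1e^(5t) - c_2te^(5t), q(t) = -3c_1e^(5t) - 3c_2te^(5t) - c_2e^(5t)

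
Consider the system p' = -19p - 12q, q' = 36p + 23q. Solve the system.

p(t) = -K_1e^(5t) - 2K_2e^(-t), q(t) = 2K_1e^(5t) + 3K_2e^(-t)

Coefficient matrix A = [[-19, -12], [36, 23]].
Characteristic polynomial det(A - λI) = λ^2 - 4λ - 5 = 0.
Eigenvalues λ = 5, -1.
For λ=5: (A-λI) row 1 is [-24, -12], so an eigenvector is (-1, 2).
For λ=-1: (A-λI) row 1 is [-18, -12], so an eigenvector is (-2, 3).
General solution: K_1e^(5t)(-1,2) + K_2e^(-t)(-2,3).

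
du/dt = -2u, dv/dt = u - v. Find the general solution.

u(t) = -c_1e^(-2t), v(t) = c_1e^(-2t) + c_2e^(-t)

Coefficient matrix A = [[-2, 0], [1, -1]].
Characteristic polynomial det(A - λI) = λ^2 + 3λ + 2 = 0.
Eigenvalues λ = -2, -1.
For λ=-2: (A-λI) row 2 is [1, 1], so an eigenvector is (-1, 1).
For λ=-1: (A-λI) row 1 is [-1, 0], so an eigenvector is (0, 1).
General solution: c_1e^(-2t)(-1,1) + c_2e^(-t)(0,1).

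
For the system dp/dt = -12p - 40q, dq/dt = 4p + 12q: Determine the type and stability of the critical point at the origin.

center

A = [[-12,-40],[4,12]]; det(A-λI) = λ^2 + 16.
λ = 0 ± 4i: zero real part.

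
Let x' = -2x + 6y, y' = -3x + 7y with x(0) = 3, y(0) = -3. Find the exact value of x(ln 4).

-2256

A = [[-2,6],[-3,7]]; eigenvalues λ = 1, 4.
Eigenvectors: (2,1) for λ=1, (-1,-1) for λ=4.
From the initial condition, c_1 = 6, c_2 = 9.
x(ln 4) = (6)(4^1)(2) + (9)(4^4)(-1) = -2256.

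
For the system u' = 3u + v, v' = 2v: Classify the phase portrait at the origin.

unstable node

A = [[3,1],[0,2]]; det(A-λI) = λ^2 - 5λ + 6.
λ = 3, 2: both positive.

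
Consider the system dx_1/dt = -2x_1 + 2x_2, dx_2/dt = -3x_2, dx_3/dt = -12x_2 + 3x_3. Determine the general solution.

Coefficient matrix A = [[-2, 2, 0], [0, -3, 0], [0, -12, 3]].
det(A - λI) = 0 gives eigenvalues λ = -2, -3, 3.
For λ=-2: eigenvector (1,0,0).
For λ=-3: eigenvector (-2,1,2).
For λ=3: eigenvector (0,0,1).
General solution: C_1e^(-2t)(1,0,0) + C_2e^(-3t)(-2,1,2) + C_3e^(3t)(0,0,1).

x_1(t) = C_1e^(-2t) - 2C_2e^(-3t), x_2(t) = C_2e^(-3t), x_3(t) = 2C_2e^(-3t) + C_3e^(3t)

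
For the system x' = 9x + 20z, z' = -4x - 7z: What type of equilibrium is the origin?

unstable spiral

A = [[9,20],[-4,-7]]; det(A-λI) = λ^2 - 2λ + 17.
λ = 1 ± 4i: positive real part.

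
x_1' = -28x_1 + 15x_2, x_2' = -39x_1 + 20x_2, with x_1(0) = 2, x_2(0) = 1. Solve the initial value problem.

Coefficient matrix A = [[-28, 15], [-39, 20]].
Characteristic polynomial det(A - λI) = λ^2 + 8λ + 25 = 0.
Eigenvalues λ = -4 ± 3i (complex conjugate pair).
For λ=-4+3i: an eigenvector is (-1,-2) - i(-2,-3) = (-1 + 2i, -2 + 3i).
A real fundamental pair from Re and Im of e^((-4+3i)t)v: X_1 = e^(-4t)(cos(3t)·(-1,-2) + sin(3t)·(-2,-3)), X_2 = e^(-4t)(sin(3t)·(-1,-2) - cos(3t)·(-2,-3)).
General solution: c_1X_1 + c_2X_2.
Applying x_1(0)=2, x_2(0)=1 gives c_1=4, c_2=3.

x_1(t) = -11e^(-4t)sin(3t) + 2e^(-4t)cos(3t), x_2(t) = -18e^(-4t)sin(3t) + e^(-4t)cos(3t)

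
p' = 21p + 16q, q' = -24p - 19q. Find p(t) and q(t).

Coefficient matrix A = [[21, 16], [-24, -19]].
Characteristic polynomial det(A - λI) = λ^2 - 2λ - 15 = 0.
Eigenvalues λ = 5, -3.
For λ=5: (A-λI) row 1 is [16, 16], so an eigenvector is (-1, 1).
For λ=-3: (A-λI) row 1 is [24, 16], so an eigenvector is (2, -3).
General solution: K_1e^(5t)(-1,1) + K_2e^(-3t)(2,-3).

p(t) = -K_1e^(5t) + 2K_2e^(-3t), q(t) = K_1e^(5t) - 3K_2e^(-3t)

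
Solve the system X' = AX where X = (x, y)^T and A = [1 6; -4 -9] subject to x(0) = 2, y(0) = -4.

Coefficient matrix A = [[1, 6], [-4, -9]].
Characteristic polynomial det(A - λI) = λ^2 + 8λ + 15 = 0.
Eigenvalues λ = -5, -3.
For λ=-5: (A-λI) row 1 is [6, 6], so an eigenvector is (-1, 1).
For λ=-3: (A-λI) row 1 is [4, 6], so an eigenvector is (3, -2).
General solution: K_1e^(-5t)(-1,1) + K_2e^(-3t)(3,-2).
Applying x(0)=2, y(0)=-4 gives K_1=-8, K_2=-2.

x(t) = -6e^(-3t) + 8e^(-5t), y(t) = 4e^(-3t) - 8e^(-5t)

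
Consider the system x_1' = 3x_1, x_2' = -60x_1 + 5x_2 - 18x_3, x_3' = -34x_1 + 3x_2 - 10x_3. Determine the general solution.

Coefficient matrix A = [[3, 0, 0], [-60, 5, -18], [-34, 3, -10]].
det(A - λI) = 0 gives eigenvalues λ = -1, 3, -4.
For λ=-1: eigenvector (0,3,1).
For λ=3: eigenvector (1,-6,-4).
For λ=-4: eigenvector (0,2,1).
General solution: C_1e^(-t)(0,3,1) + C_2e^(3t)(1,-6,-4) + C_3e^(-4t)(0,2,1).

x_1(t) = C_2e^(3t), x_2(t) = 3C_1e^(-t) - 6C_2e^(3t) + 2C_3e^(-4t), x_3(t) = C_1e^(-t) - 4C_2e^(3t) + C_3e^(-4t)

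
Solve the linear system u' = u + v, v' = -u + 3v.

u(t) = c_1e^(2t) + c_2te^(2t) + 2c_2e^(2t), v(t) = c_1e^(2t) + c_2te^(2t) + 3c_2e^(2t)

Coefficient matrix A = [[1, 1], [-1, 3]].
Characteristic polynomial det(A - λI) = λ^2 - 4λ + 4 = 0.
Single eigenvalue λ = 2 with algebraic multiplicity 2.
Eigenvector v = (1,1); generalized eigenvector w with (A-λI)w=v is (2,3).
General solution: e^(2t)[c_1·v + c_2·(t·v + w)].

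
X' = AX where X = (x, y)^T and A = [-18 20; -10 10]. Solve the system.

Coefficient matrix A = [[-18, 20], [-10, 10]].
Characteristic polynomial det(A - λI) = λ^2 + 8λ + 20 = 0.
Eigenvalues λ = -4 ± 2i (complex conjugate pair).
For λ=-4+2i: an eigenvector is (3,2) - i(-1,-1) = (3 + i, 2 + i).
A real fundamental pair from Re and Im of e^((-4+2i)t)v: X_1 = e^(-4t)(cos(2t)·(3,2) + sin(2t)·(-1,-1)), X_2 = e^(-4t)(sin(2t)·(3,2) - cos(2t)·(-1,-1)).
General solution: K_1X_1 + K_2X_2.

x(t) = -K_1e^(-4t)sin(2t) + 3K_1e^(-4t)cos(2t) + 3K_2e^(-4t)sin(2t) + K_2e^(-4t)cos(2t), y(t) = -K_1e^(-4t)sin(2t) + 2K_1e^(-4t)cos(2t) + 2K_2e^(-4t)sin(2t) + K_2e^(-4t)cos(2t)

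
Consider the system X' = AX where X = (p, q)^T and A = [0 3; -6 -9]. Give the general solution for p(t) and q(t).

p(t) = -K_1e^(-3t) - K_2e^(-6t), q(t) = K_1e^(-3t) + 2K_2e^(-6t)

Coefficient matrix A = [[0, 3], [-6, -9]].
Characteristic polynomial det(A - λI) = λ^2 + 9λ + 18 = 0.
Eigenvalues λ = -3, -6.
For λ=-3: (A-λI) row 1 is [3, 3], so an eigenvector is (-1, 1).
For λ=-6: (A-λI) row 1 is [6, 3], so an eigenvector is (-1, 2).
General solution: K_1e^(-3t)(-1,1) + K_2e^(-6t)(-1,2).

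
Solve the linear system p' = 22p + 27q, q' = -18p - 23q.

p(t) = 3K_1e^(4t) + K_2e^(-5t), q(t) = -2K_1e^(4t) - K_2e^(-5t)

Coefficient matrix A = [[22, 27], [-18, -23]].
Characteristic polynomial det(A - λI) = λ^2 + λ - 20 = 0.
Eigenvalues λ = 4, -5.
For λ=4: (A-λI) row 1 is [18, 27], so an eigenvector is (3, -2).
For λ=-5: (A-λI) row 1 is [27, 27], so an eigenvector is (1, -1).
General solution: K_1e^(4t)(3,-2) + K_2e^(-5t)(1,-1).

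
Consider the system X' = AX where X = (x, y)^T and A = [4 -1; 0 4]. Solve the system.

x(t) = K_1e^(4t) + K_2te^(4t) + K_2e^(4t), y(t) = -K_2e^(4t)

Coefficient matrix A = [[4, -1], [0, 4]].
Characteristic polynomial det(A - λI) = λ^2 - 8λ + 16 = 0.
Single eigenvalue λ = 4 with algebraic multiplicity 2.
Eigenvector v = (1,0); generalized eigenvector w with (A-λI)w=v is (1,-1).
General solution: e^(4t)[K_1·v + K_2·(t·v + w)].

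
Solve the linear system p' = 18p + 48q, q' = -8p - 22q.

p(t) = 3K_1e^(2t) - 2K_2e^(-6t), q(t) = -K_1e^(2t) + K_2e^(-6t)

Coefficient matrix A = [[18, 48], [-8, -22]].
Characteristic polynomial det(A - λI) = λ^2 + 4λ - 12 = 0.
Eigenvalues λ = 2, -6.
For λ=2: (A-λI) row 1 is [16, 48], so an eigenvector is (3, -1).
For λ=-6: (A-λI) row 1 is [24, 48], so an eigenvector is (-2, 1).
General solution: K_1e^(2t)(3,-1) + K_2e^(-6t)(-2,1).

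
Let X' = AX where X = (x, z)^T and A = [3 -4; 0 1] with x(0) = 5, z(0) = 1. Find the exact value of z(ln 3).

3

A = [[3,-4],[0,1]]; eigenvalues λ = 1, 3.
Eigenvectors: (2,1) for λ=1, (1,0) for λ=3.
From the initial condition, c_1 = 1, c_2 = 3.
z(ln 3) = (1)(3^1)(1) + (3)(3^3)(0) = 3.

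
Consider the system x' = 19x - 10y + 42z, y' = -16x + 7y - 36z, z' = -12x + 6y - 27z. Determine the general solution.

Coefficient matrix A = [[19, -10, 42], [-16, 7, -36], [-12, 6, -27]].
det(A - λI) = 0 gives eigenvalues λ = -1, 3, -3.
For λ=-1: eigenvector (1,2,0).
For λ=3: eigenvector (-2,1,1).
For λ=-3: eigenvector (-1,2,1).
General solution: c_1e^(-t)(1,2,0) + c_2e^(3t)(-2,1,1) + c_3e^(-3t)(-1,2,1).

x(t) = c_1e^(-t) - 2c_2e^(3t) - c_3e^(-3t), y(t) = 2c_1e^(-t) + c_2e^(3t) + 2c_3e^(-3t), z(t) = c_2e^(3t) + c_3e^(-3t)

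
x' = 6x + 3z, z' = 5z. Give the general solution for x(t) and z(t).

x(t) = -C_1e^(6t) - 3C_2e^(5t), z(t) = C_2e^(5t)

Coefficient matrix A = [[6, 3], [0, 5]].
Characteristic polynomial det(A - λI) = λ^2 - 11λ + 30 = 0.
Eigenvalues λ = 6, 5.
For λ=6: (A-λI) row 1 is [0, 3], so an eigenvector is (-1, 0).
For λ=5: (A-λI) row 1 is [1, 3], so an eigenvector is (-3, 1).
General solution: C_1e^(6t)(-1,0) + C_2e^(5t)(-3,1).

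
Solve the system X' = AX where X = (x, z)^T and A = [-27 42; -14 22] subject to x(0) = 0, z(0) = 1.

x(t) = 6e^(t) - 6e^(-6t), z(t) = 4e^(t) - 3e^(-6t)

Coefficient matrix A = [[-27, 42], [-14, 22]].
Characteristic polynomial det(A - λI) = λ^2 + 5λ - 6 = 0.
Eigenvalues λ = -6, 1.
For λ=-6: (A-λI) row 1 is [-21, 42], so an eigenvector is (2, 1).
For λ=1: (A-λI) row 1 is [-28, 42], so an eigenvector is (-3, -2).
General solution: K_1e^(-6t)(2,1) + K_2e^(t)(-3,-2).
Applying x(0)=0, z(0)=1 gives K_1=-3, K_2=-2.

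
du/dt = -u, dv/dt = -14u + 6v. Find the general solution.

u(t) = c_2e^(-t), v(t) = c_1e^(6t) + 2c_2e^(-t)

Coefficient matrix A = [[-1, 0], [-14, 6]].
Characteristic polynomial det(A - λI) = λ^2 - 5λ - 6 = 0.
Eigenvalues λ = 6, -1.
For λ=6: (A-λI) row 1 is [-7, 0], so an eigenvector is (0, 1).
For λ=-1: (A-λI) row 2 is [-14, 7], so an eigenvector is (1, 2).
General solution: c_1e^(6t)(0,1) + c_2e^(-t)(1,2).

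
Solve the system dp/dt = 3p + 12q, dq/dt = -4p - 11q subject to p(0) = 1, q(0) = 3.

p(t) = 22e^(-3t) - 21e^(-5t), q(t) = -11e^(-3t) + 14e^(-5t)

Coefficient matrix A = [[3, 12], [-4, -11]].
Characteristic polynomial det(A - λI) = λ^2 + 8λ + 15 = 0.
Eigenvalues λ = -3, -5.
For λ=-3: (A-λI) row 1 is [6, 12], so an eigenvector is (-2, 1).
For λ=-5: (A-λI) row 1 is [8, 12], so an eigenvector is (-3, 2).
General solution: c_1e^(-3t)(-2,1) + c_2e^(-5t)(-3,2).
Applying p(0)=1, q(0)=3 gives c_1=-11, c_2=7.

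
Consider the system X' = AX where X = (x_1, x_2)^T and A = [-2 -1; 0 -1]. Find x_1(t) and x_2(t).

x_1(t) = c_1e^(-t) - c_2e^(-2t), x_2(t) = -c_1e^(-t)

Coefficient matrix A = [[-2, -1], [0, -1]].
Characteristic polynomial det(A - λI) = λ^2 + 3λ + 2 = 0.
Eigenvalues λ = -1, -2.
For λ=-1: (A-λI) row 1 is [-1, -1], so an eigenvector is (1, -1).
For λ=-2: (A-λI) row 1 is [0, -1], so an eigenvector is (-1, 0).
General solution: c_1e^(-t)(1,-1) + c_2e^(-2t)(-1,0).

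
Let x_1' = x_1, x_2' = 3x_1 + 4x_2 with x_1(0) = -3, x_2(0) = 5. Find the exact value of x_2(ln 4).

524

A = [[1,0],[3,4]]; eigenvalues λ = 4, 1.
Eigenvectors: (0,1) for λ=4, (-1,1) for λ=1.
From the initial condition, c_1 = 2, c_2 = 3.
x_2(ln 4) = (2)(4^4)(1) + (3)(4^1)(1) = 524.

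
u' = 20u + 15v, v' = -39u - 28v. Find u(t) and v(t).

u(t) = 2c_1e^(-4t)sin(3t) - c_1e^(-4t)cos(3t) - c_2e^(-4t)sin(3t) - 2c_2e^(-4t)cos(3t), v(t) = -3c_1e^(-4t)sin(3t) + 2c_1e^(-4t)cos(3t) + 2c_2e^(-4t)sin(3t) + 3c_2e^(-4t)cos(3t)

Coefficient matrix A = [[20, 15], [-39, -28]].
Characteristic polynomial det(A - λI) = λ^2 + 8λ + 25 = 0.
Eigenvalues λ = -4 ± 3i (complex conjugate pair).
For λ=-4+3i: an eigenvector is (-1,2) - i(2,-3) = (-1 - 2i, 2 + 3i).
A real fundamental pair from Re and Im of e^((-4+3i)t)v: X_1 = e^(-4t)(cos(3t)·(-1,2) + sin(3t)·(2,-3)), X_2 = e^(-4t)(sin(3t)·(-1,2) - cos(3t)·(2,-3)).
General solution: c_1X_1 + c_2X_2.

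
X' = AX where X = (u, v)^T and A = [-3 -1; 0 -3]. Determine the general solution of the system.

Coefficient matrix A = [[-3, -1], [0, -3]].
Characteristic polynomial det(A - λI) = λ^2 + 6λ + 9 = 0.
Single eigenvalue λ = -3 with algebraic multiplicity 2.
Eigenvector v = (1,0); generalized eigenvector w with (A-λI)w=v is (2,-1).
General solution: e^(-3t)[K_1·v + K_2·(t·v + w)].

u(t) = K_1e^(-3t) + K_2te^(-3t) + 2K_2e^(-3t), v(t) = -K_2e^(-3t)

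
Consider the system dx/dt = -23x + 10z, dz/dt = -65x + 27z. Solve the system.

Coefficient matrix A = [[-23, 10], [-65, 27]].
Characteristic polynomial det(A - λI) = λ^2 - 4λ + 29 = 0.
Eigenvalues λ = 2 ± 5i (complex conjugate pair).
For λ=2+5i: an eigenvector is (1,3) - i(1,2) = (1 - i, 3 - 2i).
A real fundamental pair from Re and Im of e^((2+5i)t)v: X_1 = e^(2t)(cos(5t)·(1,3) + sin(5t)·(1,2)), X_2 = e^(2t)(sin(5t)·(1,3) - cos(5t)·(1,2)).
General solution: c_1X_1 + c_2X_2.

x(t) = c_1e^(2t)sin(5t) + c_1e^(2t)cos(5t) + c_2e^(2t)sin(5t) - c_2e^(2t)cos(5t), z(t) = 2c_1e^(2t)sin(5t) + 3c_1e^(2t)cos(5t) + 3c_2e^(2t)sin(5t) - 2c_2e^(2t)cos(5t)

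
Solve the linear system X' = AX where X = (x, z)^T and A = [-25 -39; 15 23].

x(t) = -2C_1e^(-t)sin(3t) - 3C_1e^(-t)cos(3t) - 3C_2e^(-t)sin(3t) + 2C_2e^(-t)cos(3t), z(t) = C_1e^(-t)sin(3t) + 2C_1e^(-t)cos(3t) + 2C_2e^(-t)sin(3t) - C_2e^(-t)cos(3t)

Coefficient matrix A = [[-25, -39], [15, 23]].
Characteristic polynomial det(A - λI) = λ^2 + 2λ + 10 = 0.
Eigenvalues λ = -1 ± 3i (complex conjugate pair).
For λ=-1+3i: an eigenvector is (-3,2) - i(-2,1) = (-3 + 2i, 2 - i).
A real fundamental pair from Re and Im of e^((-1+3i)t)v: X_1 = e^(-t)(cos(3t)·(-3,2) + sin(3t)·(-2,1)), X_2 = e^(-t)(sin(3t)·(-3,2) - cos(3t)·(-2,1)).
General solution: C_1X_1 + C_2X_2.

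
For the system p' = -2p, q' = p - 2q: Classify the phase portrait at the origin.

A = [[-2,0],[1,-2]]; det(A-λI) = λ^2 + 4λ + 4.
repeated λ = -2 with a single eigenvector.

stable improper node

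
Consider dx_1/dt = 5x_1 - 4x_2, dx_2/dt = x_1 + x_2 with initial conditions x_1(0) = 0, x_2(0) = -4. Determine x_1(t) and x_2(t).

Coefficient matrix A = [[5, -4], [1, 1]].
Characteristic polynomial det(A - λI) = λ^2 - 6λ + 9 = 0.
Single eigenvalue λ = 3 with algebraic multiplicity 2.
Eigenvector v = (-2,-1); generalized eigenvector w with (A-λI)w=v is (3,2).
General solution: e^(3t)[K_1·v + K_2·(t·v + w)].
Applying x_1(0)=0, x_2(0)=-4 gives K_1=-12, K_2=-8.

x_1(t) = 16te^(3t), x_2(t) = 8te^(3t) - 4e^(3t)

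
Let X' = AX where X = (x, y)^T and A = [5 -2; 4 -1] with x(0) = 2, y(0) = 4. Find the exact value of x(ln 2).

4

A = [[5,-2],[4,-1]]; eigenvalues λ = 1, 3.
Eigenvectors: (-1,-2) for λ=1, (1,1) for λ=3.
From the initial condition, c_1 = -2, c_2 = 0.
x(ln 2) = (-2)(2^1)(-1) + (0)(2^3)(1) = 4.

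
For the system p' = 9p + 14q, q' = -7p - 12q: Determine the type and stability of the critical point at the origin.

A = [[9,14],[-7,-12]]; det(A-λI) = λ^2 + 3λ - 10.
λ = -5, 2: opposite signs.

saddle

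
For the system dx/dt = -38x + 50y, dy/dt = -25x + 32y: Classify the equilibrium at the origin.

A = [[-38,50],[-25,32]]; det(A-λI) = λ^2 + 6λ + 34.
λ = -3 ± 5i: negative real part.

stable spiral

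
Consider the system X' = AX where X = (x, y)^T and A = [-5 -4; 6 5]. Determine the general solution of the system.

Coefficient matrix A = [[-5, -4], [6, 5]].
Characteristic polynomial det(A - λI) = λ^2 - 1 = 0.
Eigenvalues λ = 1, -1.
For λ=1: (A-λI) row 1 is [-6, -4], so an eigenvector is (-2, 3).
For λ=-1: (A-λI) row 1 is [-4, -4], so an eigenvector is (-1, 1).
General solution: C_1e^(t)(-2,3) + C_2e^(-t)(-1,1).

x(t) = -2C_1e^(t) - C_2e^(-t), y(t) = 3C_1e^(t) + C_2e^(-t)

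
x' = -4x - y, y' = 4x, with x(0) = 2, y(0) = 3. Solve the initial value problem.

x(t) = -7te^(-2t) + 2e^(-2t), y(t) = 14te^(-2t) + 3e^(-2t)

Coefficient matrix A = [[-4, -1], [4, 0]].
Characteristic polynomial det(A - λI) = λ^2 + 4λ + 4 = 0.
Single eigenvalue λ = -2 with algebraic multiplicity 2.
Eigenvector v = (-1,2); generalized eigenvector w with (A-λI)w=v is (0,1).
General solution: e^(-2t)[K_1·v + K_2·(t·v + w)].
Applying x(0)=2, y(0)=3 gives K_1=-2, K_2=7.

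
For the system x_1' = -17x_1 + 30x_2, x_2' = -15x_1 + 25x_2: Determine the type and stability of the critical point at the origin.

unstable spiral

A = [[-17,30],[-15,25]]; det(A-λI) = λ^2 - 8λ + 25.
λ = 4 ± 3i: positive real part.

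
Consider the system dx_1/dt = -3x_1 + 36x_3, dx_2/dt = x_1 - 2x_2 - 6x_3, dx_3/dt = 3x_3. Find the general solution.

x_1(t) = C_1e^(-3t) + 6C_3e^(3t), x_2(t) = -C_1e^(-3t) + C_2e^(-2t), x_3(t) = C_3e^(3t)

Coefficient matrix A = [[-3, 0, 36], [1, -2, -6], [0, 0, 3]].
det(A - λI) = 0 gives eigenvalues λ = -3, -2, 3.
For λ=-3: eigenvector (1,-1,0).
For λ=-2: eigenvector (0,1,0).
For λ=3: eigenvector (6,0,1).
General solution: C_1e^(-3t)(1,-1,0) + C_2e^(-2t)(0,1,0) + C_3e^(3t)(6,0,1).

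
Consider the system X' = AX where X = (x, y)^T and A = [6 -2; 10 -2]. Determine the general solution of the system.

Coefficient matrix A = [[6, -2], [10, -2]].
Characteristic polynomial det(A - λI) = λ^2 - 4λ + 8 = 0.
Eigenvalues λ = 2 ± 2i (complex conjugate pair).
For λ=2+2i: an eigenvector is (-1,-2) - i(0,-1) = (-1, -2 + i).
A real fundamental pair from Re and Im of e^((2+2i)t)v: X_1 = e^(2t)(cos(2t)·(-1,-2) + sin(2t)·(0,-1)), X_2 = e^(2t)(sin(2t)·(-1,-2) - cos(2t)·(0,-1)).
General solution: c_1X_1 + c_2X_2.

x(t) = -c_1e^(2t)cos(2t) - c_2e^(2t)sin(2t), y(t) = -c_1e^(2t)sin(2t) - 2c_1e^(2t)cos(2t) - 2c_2e^(2t)sin(2t) + c_2e^(2t)cos(2t)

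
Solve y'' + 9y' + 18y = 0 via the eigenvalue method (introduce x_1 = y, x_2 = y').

Let x_1 = y, x_2 = y'. Then x_1' = x_2 and x_2' = -18x_1 - 9x_2.
A = [[0,1],[-18,-9]]; det(A-λI) = λ^2 + 9λ + 18.
Eigenvalues λ = -6, -3 with eigenvectors (1,-6), (1,-3).

y(t) = c_1e^(-6t) + c_2e^(-3t)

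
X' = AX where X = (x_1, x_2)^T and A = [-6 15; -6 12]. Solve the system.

Coefficient matrix A = [[-6, 15], [-6, 12]].
Characteristic polynomial det(A - λI) = λ^2 - 6λ + 18 = 0.
Eigenvalues λ = 3 ± 3i (complex conjugate pair).
For λ=3+3i: an eigenvector is (1,1) - i(2,1) = (1 - 2i, 1 - i).
A real fundamental pair from Re and Im of e^((3+3i)t)v: X_1 = e^(3t)(cos(3t)·(1,1) + sin(3t)·(2,1)), X_2 = e^(3t)(sin(3t)·(1,1) - cos(3t)·(2,1)).
General solution: C_1X_1 + C_2X_2.

x_1(t) = 2C_1e^(3t)sin(3t) + C_1e^(3t)cos(3t) + C_2e^(3t)sin(3t) - 2C_2e^(3t)cos(3t), x_2(t) = C_1e^(3t)sin(3t) + C_1e^(3t)cos(3t) + C_2e^(3t)sin(3t) - C_2e^(3t)cos(3t)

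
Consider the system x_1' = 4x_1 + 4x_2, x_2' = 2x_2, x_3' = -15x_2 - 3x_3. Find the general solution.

x_1(t) = K_1e^(4t) - 2K_3e^(2t), x_2(t) = K_3e^(2t), x_3(t) = K_2e^(-3t) - 3K_3e^(2t)

Coefficient matrix A = [[4, 4, 0], [0, 2, 0], [0, -15, -3]].
det(A - λI) = 0 gives eigenvalues λ = 4, -3, 2.
For λ=4: eigenvector (1,0,0).
For λ=-3: eigenvector (0,0,1).
For λ=2: eigenvector (-2,1,-3).
General solution: K_1e^(4t)(1,0,0) + K_2e^(-3t)(0,0,1) + K_3e^(2t)(-2,1,-3).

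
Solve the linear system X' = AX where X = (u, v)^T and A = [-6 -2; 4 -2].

Coefficient matrix A = [[-6, -2], [4, -2]].
Characteristic polynomial det(A - λI) = λ^2 + 8λ + 20 = 0.
Eigenvalues λ = -4 ± 2i (complex conjugate pair).
For λ=-4+2i: an eigenvector is (-1,1) - i(0,-1) = (-1, 1 + i).
A real fundamental pair from Re and Im of e^((-4+2i)t)v: X_1 = e^(-4t)(cos(2t)·(-1,1) + sin(2t)·(0,-1)), X_2 = e^(-4t)(sin(2t)·(-1,1) - cos(2t)·(0,-1)).
General solution: C_1X_1 + C_2X_2.

u(t) = -C_1e^(-4t)cos(2t) - C_2e^(-4t)sin(2t), v(t) = -C_1e^(-4t)sin(2t) + C_1e^(-4t)cos(2t) + C_2e^(-4t)sin(2t) + C_2e^(-4t)cos(2t)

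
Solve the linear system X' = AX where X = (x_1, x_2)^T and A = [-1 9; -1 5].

Coefficient matrix A = [[-1, 9], [-1, 5]].
Characteristic polynomial det(A - λI) = λ^2 - 4λ + 4 = 0.
Single eigenvalue λ = 2 with algebraic multiplicity 2.
Eigenvector v = (3,1); generalized eigenvector w with (A-λI)w=v is (2,1).
General solution: e^(2t)[c_1·v + c_2·(t·v + w)].

x_1(t) = 3c_1e^(2t) + 3c_2te^(2t) + 2c_2e^(2t), x_2(t) = c_1e^(2t) + c_2te^(2t) + c_2e^(2t)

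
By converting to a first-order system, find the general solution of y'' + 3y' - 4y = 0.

y(t) = c_1e^(-4t) + c_2e^(t)

Let x_1 = y, x_2 = y'. Then x_1' = x_2 and x_2' = 4x_1 - 3x_2.
A = [[0,1],[4,-3]]; det(A-λI) = λ^2 + 3λ - 4.
Eigenvalues λ = -4, 1 with eigenvectors (1,-4), (1,1).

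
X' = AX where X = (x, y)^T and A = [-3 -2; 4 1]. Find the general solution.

x(t) = C_1e^(-t)sin(2t) - C_2e^(-t)cos(2t), y(t) = -C_1e^(-t)sin(2t) - C_1e^(-t)cos(2t) - C_2e^(-t)sin(2t) + C_2e^(-t)cos(2t)

Coefficient matrix A = [[-3, -2], [4, 1]].
Characteristic polynomial det(A - λI) = λ^2 + 2λ + 5 = 0.
Eigenvalues λ = -1 ± 2i (complex conjugate pair).
For λ=-1+2i: an eigenvector is (0,-1) - i(1,-1) = (0 - i, -1 + i).
A real fundamental pair from Re and Im of e^((-1+2i)t)v: X_1 = e^(-t)(cos(2t)·(0,-1) + sin(2t)·(1,-1)), X_2 = e^(-t)(sin(2t)·(0,-1) - cos(2t)·(1,-1)).
General solution: C_1X_1 + C_2X_2.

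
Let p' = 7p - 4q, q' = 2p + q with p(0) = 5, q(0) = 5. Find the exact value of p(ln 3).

135

A = [[7,-4],[2,1]]; eigenvalues λ = 5, 3.
Eigenvectors: (-2,-1) for λ=5, (-1,-1) for λ=3.
From the initial condition, c_1 = 0, c_2 = -5.
p(ln 3) = (0)(3^5)(-2) + (-5)(3^3)(-1) = 135.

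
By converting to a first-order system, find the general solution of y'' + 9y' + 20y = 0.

Let x_1 = y, x_2 = y'. Then x_1' = x_2 and x_2' = -20x_1 - 9x_2.
A = [[0,1],[-20,-9]]; det(A-λI) = λ^2 + 9λ + 20.
Eigenvalues λ = -4, -5 with eigenvectors (1,-4), (1,-5).

y(t) = K_1e^(-4t) + K_2e^(-5t)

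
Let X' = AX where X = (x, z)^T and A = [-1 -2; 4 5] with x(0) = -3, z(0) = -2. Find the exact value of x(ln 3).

A = [[-1,-2],[4,5]]; eigenvalues λ = 1, 3.
Eigenvectors: (-1,1) for λ=1, (1,-2) for λ=3.
From the initial condition, c_1 = 8, c_2 = 5.
x(ln 3) = (8)(3^1)(-1) + (5)(3^3)(1) = 111.

111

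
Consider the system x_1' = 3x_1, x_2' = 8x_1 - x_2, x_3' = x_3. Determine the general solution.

x_1(t) = K_1e^(3t), x_2(t) = 2K_1e^(3t) + K_2e^(-t), x_3(t) = K_3e^(t)

Coefficient matrix A = [[3, 0, 0], [8, -1, 0], [0, 0, 1]].
det(A - λI) = 0 gives eigenvalues λ = 3, -1, 1.
For λ=3: eigenvector (1,2,0).
For λ=-1: eigenvector (0,1,0).
For λ=1: eigenvector (0,0,1).
General solution: K_1e^(3t)(1,2,0) + K_2e^(-t)(0,1,0) + K_3e^(t)(0,0,1).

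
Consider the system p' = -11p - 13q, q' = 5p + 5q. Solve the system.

p(t) = -3C_1e^(-3t)sin(t) + 2C_1e^(-3t)cos(t) + 2C_2e^(-3t)sin(t) + 3C_2e^(-3t)cos(t), q(t) = 2C_1e^(-3t)sin(t) - C_1e^(-3t)cos(t) - C_2e^(-3t)sin(t) - 2C_2e^(-3t)cos(t)

Coefficient matrix A = [[-11, -13], [5, 5]].
Characteristic polynomial det(A - λI) = λ^2 + 6λ + 10 = 0.
Eigenvalues λ = -3 ± i (complex conjugate pair).
For λ=-3+i: an eigenvector is (2,-1) - i(-3,2) = (2 + 3i, -1 - 2i).
A real fundamental pair from Re and Im of e^((-3+i)t)v: X_1 = e^(-3t)(cos(t)·(2,-1) + sin(t)·(-3,2)), X_2 = e^(-3t)(sin(t)·(2,-1) - cos(t)·(-3,2)).
General solution: C_1X_1 + C_2X_2.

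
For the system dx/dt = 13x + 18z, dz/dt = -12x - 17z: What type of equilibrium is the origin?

saddle

A = [[13,18],[-12,-17]]; det(A-λI) = λ^2 + 4λ - 5.
λ = -5, 1: opposite signs.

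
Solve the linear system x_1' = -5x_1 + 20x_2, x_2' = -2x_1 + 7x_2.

Coefficient matrix A = [[-5, 20], [-2, 7]].
Characteristic polynomial det(A - λI) = λ^2 - 2λ + 5 = 0.
Eigenvalues λ = 1 ± 2i (complex conjugate pair).
For λ=1+2i: an eigenvector is (-1,0) - i(3,1) = (-1 - 3i, 0 - i).
A real fundamental pair from Re and Im of e^((1+2i)t)v: X_1 = e^(t)(cos(2t)·(-1,0) + sin(2t)·(3,1)), X_2 = e^(t)(sin(2t)·(-1,0) - cos(2t)·(3,1)).
General solution: c_1X_1 + c_2X_2.

x_1(t) = 3c_1e^(t)sin(2t) - c_1e^(t)cos(2t) - c_2e^(t)sin(2t) - 3c_2e^(t)cos(2t), x_2(t) = c_1e^(t)sin(2t) - c_2e^(t)cos(2t)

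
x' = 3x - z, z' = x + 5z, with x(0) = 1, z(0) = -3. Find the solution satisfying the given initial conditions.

x(t) = 2te^(4t) + e^(4t), z(t) = -2te^(4t) - 3e^(4t)

Coefficient matrix A = [[3, -1], [1, 5]].
Characteristic polynomial det(A - λI) = λ^2 - 8λ + 16 = 0.
Single eigenvalue λ = 4 with algebraic multiplicity 2.
Eigenvector v = (-1,1); generalized eigenvector w with (A-λI)w=v is (3,-2).
General solution: e^(4t)[K_1·v + K_2·(t·v + w)].
Applying x(0)=1, z(0)=-3 gives K_1=-7, K_2=-2.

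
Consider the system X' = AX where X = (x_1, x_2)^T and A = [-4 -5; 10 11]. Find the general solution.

x_1(t) = c_1e^(6t) + c_2e^(t), x_2(t) = -2c_1e^(6t) - c_2e^(t)

Coefficient matrix A = [[-4, -5], [10, 11]].
Characteristic polynomial det(A - λI) = λ^2 - 7λ + 6 = 0.
Eigenvalues λ = 6, 1.
For λ=6: (A-λI) row 1 is [-10, -5], so an eigenvector is (1, -2).
For λ=1: (A-λI) row 1 is [-5, -5], so an eigenvector is (1, -1).
General solution: c_1e^(6t)(1,-2) + c_2e^(t)(1,-1).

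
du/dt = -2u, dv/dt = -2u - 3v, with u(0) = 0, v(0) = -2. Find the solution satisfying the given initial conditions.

Coefficient matrix A = [[-2, 0], [-2, -3]].
Characteristic polynomial det(A - λI) = λ^2 + 5λ + 6 = 0.
Eigenvalues λ = -3, -2.
For λ=-3: (A-λI) row 1 is [1, 0], so an eigenvector is (0, -1).
For λ=-2: (A-λI) row 2 is [-2, -1], so an eigenvector is (-1, 2).
General solution: C_1e^(-3t)(0,-1) + C_2e^(-2t)(-1,2).
Applying u(0)=0, v(0)=-2 gives C_1=2, C_2=0.

u(t) = 0, v(t) = -2e^(-3t)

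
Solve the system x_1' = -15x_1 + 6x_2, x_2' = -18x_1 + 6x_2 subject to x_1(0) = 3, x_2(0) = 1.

Coefficient matrix A = [[-15, 6], [-18, 6]].
Characteristic polynomial det(A - λI) = λ^2 + 9λ + 18 = 0.
Eigenvalues λ = -3, -6.
For λ=-3: (A-λI) row 1 is [-12, 6], so an eigenvector is (1, 2).
For λ=-6: (A-λI) row 1 is [-9, 6], so an eigenvector is (2, 3).
General solution: c_1e^(-3t)(1,2) + c_2e^(-6t)(2,3).
Applying x_1(0)=3, x_2(0)=1 gives c_1=-7, c_2=5.

x_1(t) = -7e^(-3t) + 10e^(-6t), x_2(t) = -14e^(-3t) + 15e^(-6t)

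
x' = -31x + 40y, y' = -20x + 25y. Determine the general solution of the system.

Coefficient matrix A = [[-31, 40], [-20, 25]].
Characteristic polynomial det(A - λI) = λ^2 + 6λ + 25 = 0.
Eigenvalues λ = -3 ± 4i (complex conjugate pair).
For λ=-3+4i: an eigenvector is (1,1) - i(3,2) = (1 - 3i, 1 - 2i).
A real fundamental pair from Re and Im of e^((-3+4i)t)v: X_1 = e^(-3t)(cos(4t)·(1,1) + sin(4t)·(3,2)), X_2 = e^(-3t)(sin(4t)·(1,1) - cos(4t)·(3,2)).
General solution: c_1X_1 + c_2X_2.

x(t) = 3c_1e^(-3t)sin(4t) + c_1e^(-3t)cos(4t) + c_2e^(-3t)sin(4t) - 3c_2e^(-3t)cos(4t), y(t) = 2c_1e^(-3t)sin(4t) + c_1e^(-3t)cos(4t) + c_2e^(-3t)sin(4t) - 2c_2e^(-3t)cos(4t)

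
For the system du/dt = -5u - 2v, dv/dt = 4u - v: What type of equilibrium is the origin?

A = [[-5,-2],[4,-1]]; det(A-λI) = λ^2 + 6λ + 13.
λ = -3 ± 2i: negative real part.

stable spiral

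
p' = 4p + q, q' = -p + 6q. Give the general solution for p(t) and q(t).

p(t) = -C_1e^(5t) - C_2te^(5t) - C_2e^(5t), q(t) = -C_1e^(5t) - C_2te^(5t) - 2C_2e^(5t)

Coefficient matrix A = [[4, 1], [-1, 6]].
Characteristic polynomial det(A - λI) = λ^2 - 10λ + 25 = 0.
Single eigenvalue λ = 5 with algebraic multiplicity 2.
Eigenvector v = (-1,-1); generalized eigenvector w with (A-λI)w=v is (-1,-2).
General solution: e^(5t)[C_1·v + C_2·(t·v + w)].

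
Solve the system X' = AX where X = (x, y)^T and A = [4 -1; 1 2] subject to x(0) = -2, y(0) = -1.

x(t) = -te^(3t) - 2e^(3t), y(t) = -te^(3t) - e^(3t)

Coefficient matrix A = [[4, -1], [1, 2]].
Characteristic polynomial det(A - λI) = λ^2 - 6λ + 9 = 0.
Single eigenvalue λ = 3 with algebraic multiplicity 2.
Eigenvector v = (-1,-1); generalized eigenvector w with (A-λI)w=v is (1,2).
General solution: e^(3t)[c_1·v + c_2·(t·v + w)].
Applying x(0)=-2, y(0)=-1 gives c_1=3, c_2=1.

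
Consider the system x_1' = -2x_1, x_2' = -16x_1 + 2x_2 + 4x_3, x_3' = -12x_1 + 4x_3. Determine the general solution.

x_1(t) = K_1e^(-2t), x_2(t) = 2K_1e^(-2t) + K_2e^(2t) + 2K_3e^(4t), x_3(t) = 2K_1e^(-2t) + K_3e^(4t)

Coefficient matrix A = [[-2, 0, 0], [-16, 2, 4], [-12, 0, 4]].
det(A - λI) = 0 gives eigenvalues λ = -2, 2, 4.
For λ=-2: eigenvector (1,2,2).
For λ=2: eigenvector (0,1,0).
For λ=4: eigenvector (0,2,1).
General solution: K_1e^(-2t)(1,2,2) + K_2e^(2t)(0,1,0) + K_3e^(4t)(0,2,1).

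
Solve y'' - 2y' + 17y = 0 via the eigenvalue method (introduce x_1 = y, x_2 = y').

Let x_1 = y, x_2 = y'. Then x_1' = x_2 and x_2' = -17x_1 + 2x_2.
A = [[0,1],[-17,2]]; det(A-λI) = λ^2 - 2λ + 17.
Eigenvalues λ = 1 ± 4i.

y(t) = c_1e^(t)cos(4t) + c_2e^(t)sin(4t)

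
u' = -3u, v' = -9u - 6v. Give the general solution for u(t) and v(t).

u(t) = -C_1e^(-3t), v(t) = 3C_1e^(-3t) + C_2e^(-6t)

Coefficient matrix A = [[-3, 0], [-9, -6]].
Characteristic polynomial det(A - λI) = λ^2 + 9λ + 18 = 0.
Eigenvalues λ = -3, -6.
For λ=-3: (A-λI) row 2 is [-9, -3], so an eigenvector is (-1, 3).
For λ=-6: (A-λI) row 1 is [3, 0], so an eigenvector is (0, 1).
General solution: C_1e^(-3t)(-1,3) + C_2e^(-6t)(0,1).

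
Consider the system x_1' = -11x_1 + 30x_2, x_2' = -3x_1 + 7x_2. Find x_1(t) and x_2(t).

Coefficient matrix A = [[-11, 30], [-3, 7]].
Characteristic polynomial det(A - λI) = λ^2 + 4λ + 13 = 0.
Eigenvalues λ = -2 ± 3i (complex conjugate pair).
For λ=-2+3i: an eigenvector is (3,1) - i(1,0) = (3 - i, 1).
A real fundamental pair from Re and Im of e^((-2+3i)t)v: X_1 = e^(-2t)(cos(3t)·(3,1) + sin(3t)·(1,0)), X_2 = e^(-2t)(sin(3t)·(3,1) - cos(3t)·(1,0)).
General solution: C_1X_1 + C_2X_2.

x_1(t) = C_1e^(-2t)sin(3t) + 3C_1e^(-2t)cos(3t) + 3C_2e^(-2t)sin(3t) - C_2e^(-2t)cos(3t), x_2(t) = C_1e^(-2t)cos(3t) + C_2e^(-2t)sin(3t)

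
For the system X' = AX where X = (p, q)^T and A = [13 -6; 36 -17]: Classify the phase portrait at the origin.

saddle

A = [[13,-6],[36,-17]]; det(A-λI) = λ^2 + 4λ - 5.
λ = 1, -5: opposite signs.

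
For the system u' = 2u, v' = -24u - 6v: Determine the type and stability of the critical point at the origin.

A = [[2,0],[-24,-6]]; det(A-λI) = λ^2 + 4λ - 12.
λ = -6, 2: opposite signs.

saddle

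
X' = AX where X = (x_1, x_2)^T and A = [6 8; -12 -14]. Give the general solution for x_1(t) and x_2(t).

Coefficient matrix A = [[6, 8], [-12, -14]].
Characteristic polynomial det(A - λI) = λ^2 + 8λ + 12 = 0.
Eigenvalues λ = -6, -2.
For λ=-6: (A-λI) row 1 is [12, 8], so an eigenvector is (2, -3).
For λ=-2: (A-λI) row 1 is [8, 8], so an eigenvector is (1, -1).
General solution: K_1e^(-6t)(2,-3) + K_2e^(-2t)(1,-1).

x_1(t) = 2K_1e^(-6t) + K_2e^(-2t), x_2(t) = -3K_1e^(-6t) - K_2e^(-2t)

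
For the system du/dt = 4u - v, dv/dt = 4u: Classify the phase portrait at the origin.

unstable improper node

A = [[4,-1],[4,0]]; det(A-λI) = λ^2 - 4λ + 4.
repeated λ = 2 with a single eigenvector.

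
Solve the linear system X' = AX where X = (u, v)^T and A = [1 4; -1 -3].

Coefficient matrix A = [[1, 4], [-1, -3]].
Characteristic polynomial det(A - λI) = λ^2 + 2λ + 1 = 0.
Single eigenvalue λ = -1 with algebraic multiplicity 2.
Eigenvector v = (2,-1); generalized eigenvector w with (A-λI)w=v is (1,0).
General solution: e^(-t)[K_1·v + K_2·(t·v + w)].

u(t) = 2K_1e^(-t) + 2K_2te^(-t) + K_2e^(-t), v(t) = -K_1e^(-t) - K_2te^(-t)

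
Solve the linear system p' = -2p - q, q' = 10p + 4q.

Coefficient matrix A = [[-2, -1], [10, 4]].
Characteristic polynomial det(A - λI) = λ^2 - 2λ + 2 = 0.
Eigenvalues λ = 1 ± i (complex conjugate pair).
For λ=1+i: an eigenvector is (-1,3) - i(0,-1) = (-1, 3 + i).
A real fundamental pair from Re and Im of e^((1+i)t)v: X_1 = e^(t)(cos(t)·(-1,3) + sin(t)·(0,-1)), X_2 = e^(t)(sin(t)·(-1,3) - cos(t)·(0,-1)).
General solution: c_1X_1 + c_2X_2.

p(t) = -c_1e^(t)cos(t) - c_2e^(t)sin(t), q(t) = -c_1e^(t)sin(t) + 3c_1e^(t)cos(t) + 3c_2e^(t)sin(t) + c_2e^(t)cos(t)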